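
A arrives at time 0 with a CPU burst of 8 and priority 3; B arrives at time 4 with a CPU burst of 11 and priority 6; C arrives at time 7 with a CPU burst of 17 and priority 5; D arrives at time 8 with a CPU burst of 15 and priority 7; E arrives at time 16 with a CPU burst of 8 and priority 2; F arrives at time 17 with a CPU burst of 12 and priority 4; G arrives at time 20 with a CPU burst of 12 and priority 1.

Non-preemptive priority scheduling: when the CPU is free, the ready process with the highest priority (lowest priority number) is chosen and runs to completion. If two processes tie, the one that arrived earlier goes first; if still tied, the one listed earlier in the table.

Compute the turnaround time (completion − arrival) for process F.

40

Gantt: | A 0-8 | C 8-25 | G 25-37 | E 37-45 | F 45-57 | B 57-68 | D 68-83 |
Completion: A=8  B=68  C=25  D=83  E=45  F=57  G=37
Turnaround (C−A): A=8  B=64  C=18  D=75  E=29  F=40  G=17
Turnaround(F) = completion − arrival = 57 − 17 = 40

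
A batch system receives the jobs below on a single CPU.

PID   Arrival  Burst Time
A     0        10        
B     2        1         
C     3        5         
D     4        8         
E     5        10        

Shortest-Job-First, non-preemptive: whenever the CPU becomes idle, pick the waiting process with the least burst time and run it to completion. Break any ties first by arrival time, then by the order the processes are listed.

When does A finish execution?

10

Timeline: | A 0-10 | B 10-11 | C 11-16 | D 16-24 | E 24-34 |
Completion: A=10  B=11  C=16  D=24  E=34
Turnaround (C−A): A=10  B=9  C=13  D=20  E=29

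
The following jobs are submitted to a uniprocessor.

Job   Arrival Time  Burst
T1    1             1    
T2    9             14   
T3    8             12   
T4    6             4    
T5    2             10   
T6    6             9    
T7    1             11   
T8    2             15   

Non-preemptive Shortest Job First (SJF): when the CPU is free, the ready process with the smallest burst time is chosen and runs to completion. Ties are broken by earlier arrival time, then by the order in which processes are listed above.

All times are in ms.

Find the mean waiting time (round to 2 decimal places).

Gantt: | idle 0-1 | T1 1-2 | T5 2-12 | T4 12-16 | T6 16-25 | T7 25-36 | T3 36-48 | T2 48-62 | T8 62-77 |
Completion: T1=2  T2=62  T3=48  T4=16  T5=12  T6=25  T7=36  T8=77
Turnaround (C−A): T1=1  T2=53  T3=40  T4=10  T5=10  T6=19  T7=35  T8=75
Waiting times: T1=0, T2=39, T3=28, T4=6, T5=0, T6=10, T7=24, T8=60
Average waiting = (0+39+28+6+0+10+24+60) / 8 = 167/8 = 20.88

20.88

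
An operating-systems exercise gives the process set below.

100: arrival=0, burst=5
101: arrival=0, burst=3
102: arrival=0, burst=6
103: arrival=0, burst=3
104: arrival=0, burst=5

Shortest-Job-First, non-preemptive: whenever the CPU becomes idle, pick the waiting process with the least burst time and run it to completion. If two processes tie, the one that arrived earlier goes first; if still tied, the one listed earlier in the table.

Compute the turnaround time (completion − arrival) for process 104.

Schedule: | 101 0-3 | 103 3-6 | 100 6-11 | 104 11-16 | 102 16-22 |
Completion: 100=11  101=3  102=22  103=6  104=16
Turnaround(104) = completion − arrival = 16 − 0 = 16

16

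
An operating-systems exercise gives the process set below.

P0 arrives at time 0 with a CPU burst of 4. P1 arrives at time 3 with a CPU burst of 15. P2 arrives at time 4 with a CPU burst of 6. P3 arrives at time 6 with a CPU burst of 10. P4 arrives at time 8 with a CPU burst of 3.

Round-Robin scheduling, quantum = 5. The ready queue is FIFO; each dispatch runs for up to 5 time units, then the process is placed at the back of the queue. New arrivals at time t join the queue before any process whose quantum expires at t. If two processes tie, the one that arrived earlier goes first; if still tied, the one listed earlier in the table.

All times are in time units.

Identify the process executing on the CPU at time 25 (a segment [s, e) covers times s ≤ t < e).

P1

Schedule: | P0 0-4 | P1 4-9 | P2 9-14 | P3 14-19 | P4 19-22 | P1 22-27 | P2 27-28 | P3 28-33 | P1 33-38 |
Completion: P0=4  P1=38  P2=28  P3=33  P4=22
Turnaround (C−A): P0=4  P1=35  P2=24  P3=27  P4=14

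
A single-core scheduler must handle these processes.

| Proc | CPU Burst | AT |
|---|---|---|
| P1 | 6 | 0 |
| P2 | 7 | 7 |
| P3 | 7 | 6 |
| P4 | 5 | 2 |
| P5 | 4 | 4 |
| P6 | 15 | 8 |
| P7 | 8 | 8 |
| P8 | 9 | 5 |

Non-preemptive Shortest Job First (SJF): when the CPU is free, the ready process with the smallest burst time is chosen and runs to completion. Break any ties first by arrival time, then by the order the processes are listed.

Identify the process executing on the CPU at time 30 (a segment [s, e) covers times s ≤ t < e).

Timeline: | P1 0-6 | P5 6-10 | P4 10-15 | P3 15-22 | P2 22-29 | P7 29-37 | P8 37-46 | P6 46-61 |
Completion: P1=6  P2=29  P3=22  P4=15  P5=10  P6=61  P7=37  P8=46
Turnaround (C−A): P1=6  P2=22  P3=16  P4=13  P5=6  P6=53  P7=29  P8=41

P7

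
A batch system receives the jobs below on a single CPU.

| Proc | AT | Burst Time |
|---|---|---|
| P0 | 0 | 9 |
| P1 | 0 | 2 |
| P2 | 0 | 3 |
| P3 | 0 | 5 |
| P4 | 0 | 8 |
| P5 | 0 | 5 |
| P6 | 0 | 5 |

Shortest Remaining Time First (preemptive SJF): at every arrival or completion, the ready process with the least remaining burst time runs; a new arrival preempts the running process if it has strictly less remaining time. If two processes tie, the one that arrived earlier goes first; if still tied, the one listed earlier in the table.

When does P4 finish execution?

Schedule: | P1 0-2 | P2 2-5 | P3 5-10 | P5 10-15 | P6 15-20 | P4 20-28 | P0 28-37 |
Completion: P0=37  P1=2  P2=5  P3=10  P4=28  P5=15  P6=20

28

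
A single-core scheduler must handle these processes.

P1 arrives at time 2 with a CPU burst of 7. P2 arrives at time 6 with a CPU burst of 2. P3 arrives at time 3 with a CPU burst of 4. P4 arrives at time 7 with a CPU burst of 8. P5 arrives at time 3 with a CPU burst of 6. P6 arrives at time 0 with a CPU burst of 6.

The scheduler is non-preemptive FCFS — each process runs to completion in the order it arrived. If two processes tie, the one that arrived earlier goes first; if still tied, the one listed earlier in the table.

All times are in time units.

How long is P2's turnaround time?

19

Gantt: | P6 0-6 | P1 6-13 | P3 13-17 | P5 17-23 | P2 23-25 | P4 25-33 |
Completion: P1=13  P2=25  P3=17  P4=33  P5=23  P6=6
Turnaround(P2) = completion − arrival = 25 − 6 = 19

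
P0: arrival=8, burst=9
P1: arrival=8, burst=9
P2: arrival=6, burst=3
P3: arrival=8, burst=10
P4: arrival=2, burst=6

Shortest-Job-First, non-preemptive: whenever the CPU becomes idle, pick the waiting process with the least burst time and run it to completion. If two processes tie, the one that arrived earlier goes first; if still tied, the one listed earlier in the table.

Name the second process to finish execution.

Schedule: | idle 0-2 | P4 2-8 | P2 8-11 | P0 11-20 | P1 20-29 | P3 29-39 |
Completion: P0=20  P1=29  P2=11  P3=39  P4=8
Turnaround (C−A): P0=12  P1=21  P2=5  P3=31  P4=6
Finish order: P4 → P2 → P0 → P1 → P3

P2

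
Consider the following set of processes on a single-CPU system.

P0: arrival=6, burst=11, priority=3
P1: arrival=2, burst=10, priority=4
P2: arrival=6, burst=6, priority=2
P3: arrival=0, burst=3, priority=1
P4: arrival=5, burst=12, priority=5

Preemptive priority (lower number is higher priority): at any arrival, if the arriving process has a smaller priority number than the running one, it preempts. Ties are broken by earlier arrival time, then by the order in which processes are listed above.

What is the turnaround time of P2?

Gantt: | P3 0-3 | P1 3-6 | P2 6-12 | P0 12-23 | P1 23-30 | P4 30-42 |
Completion: P0=23  P1=30  P2=12  P3=3  P4=42
Turnaround (C−A): P0=17  P1=28  P2=6  P3=3  P4=37
Turnaround(P2) = completion − arrival = 12 − 6 = 6

6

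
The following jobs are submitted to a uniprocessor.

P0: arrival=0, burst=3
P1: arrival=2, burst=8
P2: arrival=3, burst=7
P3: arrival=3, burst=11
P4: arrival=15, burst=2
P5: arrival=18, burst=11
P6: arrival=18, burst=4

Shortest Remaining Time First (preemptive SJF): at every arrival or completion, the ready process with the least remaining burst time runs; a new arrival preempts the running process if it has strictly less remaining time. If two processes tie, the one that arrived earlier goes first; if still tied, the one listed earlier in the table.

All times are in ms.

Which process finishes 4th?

Gantt: | P0 0-3 | P2 3-10 | P1 10-15 | P4 15-17 | P1 17-20 | P6 20-24 | P3 24-35 | P5 35-46 |
Completion: P0=3  P1=20  P2=10  P3=35  P4=17  P5=46  P6=24
Turnaround (C−A): P0=3  P1=18  P2=7  P3=32  P4=2  P5=28  P6=6
Finish order: P0 → P2 → P4 → P1 → P6 → P3 → P5

P1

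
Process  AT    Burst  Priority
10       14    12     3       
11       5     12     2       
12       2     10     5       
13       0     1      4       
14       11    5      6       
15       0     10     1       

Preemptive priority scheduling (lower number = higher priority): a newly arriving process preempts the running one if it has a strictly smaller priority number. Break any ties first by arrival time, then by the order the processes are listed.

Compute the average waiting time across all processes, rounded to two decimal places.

Gantt: | 15 0-10 | 11 10-22 | 10 22-34 | 13 34-35 | 12 35-45 | 14 45-50 |
Completion: 10=34  11=22  12=45  13=35  14=50  15=10
Turnaround (C−A): 10=20  11=17  12=43  13=35  14=39  15=10
Waiting times: 10=8, 11=5, 12=33, 13=34, 14=34, 15=0
Average waiting = (8+5+33+34+34+0) / 6 = 114/6 = 19.00

19.00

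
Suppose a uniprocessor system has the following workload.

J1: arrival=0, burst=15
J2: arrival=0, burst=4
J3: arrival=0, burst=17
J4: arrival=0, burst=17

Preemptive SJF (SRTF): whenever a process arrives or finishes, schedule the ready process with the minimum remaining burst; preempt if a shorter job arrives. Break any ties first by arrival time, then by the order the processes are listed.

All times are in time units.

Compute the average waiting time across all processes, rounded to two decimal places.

Schedule: | J2 0-4 | J1 4-19 | J3 19-36 | J4 36-53 |
Completion: J1=19  J2=4  J3=36  J4=53
Turnaround (C−A): J1=19  J2=4  J3=36  J4=53
Waiting times: J1=4, J2=0, J3=19, J4=36
Average waiting = (4+0+19+36) / 4 = 59/4 = 14.75

14.75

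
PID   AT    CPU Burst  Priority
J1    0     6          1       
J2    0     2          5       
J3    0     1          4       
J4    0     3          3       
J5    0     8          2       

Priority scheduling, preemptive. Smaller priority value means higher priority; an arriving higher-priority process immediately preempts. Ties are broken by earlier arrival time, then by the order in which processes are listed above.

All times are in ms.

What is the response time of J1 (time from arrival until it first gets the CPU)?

0

Gantt: | J1 0-6 | J5 6-14 | J4 14-17 | J3 17-18 | J2 18-20 |
Completion: J1=6  J2=20  J3=18  J4=17  J5=14
Turnaround (C−A): J1=6  J2=20  J3=18  J4=17  J5=14
Response(J1) = first start − arrival = 0 − 0 = 0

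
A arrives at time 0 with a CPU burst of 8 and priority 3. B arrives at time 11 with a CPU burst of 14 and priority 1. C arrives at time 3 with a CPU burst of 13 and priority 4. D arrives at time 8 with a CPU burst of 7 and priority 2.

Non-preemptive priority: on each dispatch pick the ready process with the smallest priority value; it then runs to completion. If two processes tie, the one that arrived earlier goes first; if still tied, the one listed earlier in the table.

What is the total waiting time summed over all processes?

Timeline: | A 0-8 | D 8-15 | B 15-29 | C 29-42 |
Completion: A=8  B=29  C=42  D=15
Turnaround (C−A): A=8  B=18  C=39  D=7
Waiting = turnaround − burst: A=0, B=4, C=26, D=0
Total waiting = 0 + 4 + 26 + 0 = 30

30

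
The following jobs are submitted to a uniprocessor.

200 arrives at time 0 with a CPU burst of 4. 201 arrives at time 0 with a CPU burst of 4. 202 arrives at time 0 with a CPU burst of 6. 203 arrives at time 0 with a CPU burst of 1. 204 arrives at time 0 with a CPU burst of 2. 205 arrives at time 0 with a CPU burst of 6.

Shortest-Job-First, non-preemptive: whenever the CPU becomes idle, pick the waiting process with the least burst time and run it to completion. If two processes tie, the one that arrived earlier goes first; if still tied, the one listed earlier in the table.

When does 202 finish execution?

17

Schedule: | 203 0-1 | 204 1-3 | 200 3-7 | 201 7-11 | 202 11-17 | 205 17-23 |
Completion: 200=7  201=11  202=17  203=1  204=3  205=23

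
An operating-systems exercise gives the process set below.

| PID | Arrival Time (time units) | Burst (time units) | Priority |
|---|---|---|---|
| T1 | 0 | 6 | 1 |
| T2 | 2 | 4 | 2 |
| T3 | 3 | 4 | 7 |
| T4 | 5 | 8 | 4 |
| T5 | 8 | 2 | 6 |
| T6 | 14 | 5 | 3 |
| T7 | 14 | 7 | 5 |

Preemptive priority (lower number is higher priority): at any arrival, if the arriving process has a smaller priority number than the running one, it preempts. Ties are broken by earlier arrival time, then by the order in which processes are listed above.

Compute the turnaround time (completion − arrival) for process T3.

Gantt: | T1 0-6 | T2 6-10 | T4 10-14 | T6 14-19 | T4 19-23 | T7 23-30 | T5 30-32 | T3 32-36 |
Completion: T1=6  T2=10  T3=36  T4=23  T5=32  T6=19  T7=30
Turnaround(T3) = completion − arrival = 36 − 3 = 33

33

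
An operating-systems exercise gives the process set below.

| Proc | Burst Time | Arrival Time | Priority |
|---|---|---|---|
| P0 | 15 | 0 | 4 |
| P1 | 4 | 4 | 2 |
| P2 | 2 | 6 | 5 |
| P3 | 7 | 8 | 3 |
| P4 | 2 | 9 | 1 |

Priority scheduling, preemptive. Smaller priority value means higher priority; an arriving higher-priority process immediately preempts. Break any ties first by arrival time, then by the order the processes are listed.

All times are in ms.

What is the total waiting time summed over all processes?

37

Gantt: | P0 0-4 | P1 4-8 | P3 8-9 | P4 9-11 | P3 11-17 | P0 17-28 | P2 28-30 |
Completion: P0=28  P1=8  P2=30  P3=17  P4=11
Turnaround (C−A): P0=28  P1=4  P2=24  P3=9  P4=2
Waiting = turnaround − burst: P0=13, P1=0, P2=22, P3=2, P4=0
Total waiting = 13 + 0 + 22 + 2 + 0 = 37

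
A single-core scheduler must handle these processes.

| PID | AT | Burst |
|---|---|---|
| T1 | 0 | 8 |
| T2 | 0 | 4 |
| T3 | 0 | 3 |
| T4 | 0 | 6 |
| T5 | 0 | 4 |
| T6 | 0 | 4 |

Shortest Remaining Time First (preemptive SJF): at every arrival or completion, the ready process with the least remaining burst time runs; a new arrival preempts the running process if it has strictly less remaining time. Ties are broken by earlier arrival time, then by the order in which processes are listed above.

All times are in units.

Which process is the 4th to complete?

Timeline: | T3 0-3 | T2 3-7 | T5 7-11 | T6 11-15 | T4 15-21 | T1 21-29 |
Completion: T1=29  T2=7  T3=3  T4=21  T5=11  T6=15
Turnaround (C−A): T1=29  T2=7  T3=3  T4=21  T5=11  T6=15
Finish order: T3 → T2 → T5 → T6 → T4 → T1

T6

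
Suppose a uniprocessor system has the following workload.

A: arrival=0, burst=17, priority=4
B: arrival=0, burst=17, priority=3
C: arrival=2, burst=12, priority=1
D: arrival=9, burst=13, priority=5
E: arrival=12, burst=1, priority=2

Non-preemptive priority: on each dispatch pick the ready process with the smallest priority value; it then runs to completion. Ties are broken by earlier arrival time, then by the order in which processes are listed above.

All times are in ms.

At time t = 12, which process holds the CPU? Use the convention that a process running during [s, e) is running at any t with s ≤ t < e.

B

Schedule: | B 0-17 | C 17-29 | E 29-30 | A 30-47 | D 47-60 |
Completion: A=47  B=17  C=29  D=60  E=30
Turnaround (C−A): A=47  B=17  C=27  D=51  E=18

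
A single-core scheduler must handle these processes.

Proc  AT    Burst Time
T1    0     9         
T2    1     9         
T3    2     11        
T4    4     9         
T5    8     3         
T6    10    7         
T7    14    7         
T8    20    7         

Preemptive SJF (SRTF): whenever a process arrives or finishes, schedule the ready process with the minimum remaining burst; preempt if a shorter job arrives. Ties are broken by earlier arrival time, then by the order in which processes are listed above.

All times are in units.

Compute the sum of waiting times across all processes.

Schedule: | T1 0-9 | T5 9-12 | T6 12-19 | T7 19-26 | T8 26-33 | T2 33-42 | T4 42-51 | T3 51-62 |
Completion: T1=9  T2=42  T3=62  T4=51  T5=12  T6=19  T7=26  T8=33
Waiting = turnaround − burst: T1=0, T2=32, T3=49, T4=38, T5=1, T6=2, T7=5, T8=6
Total waiting = 0 + 32 + 49 + 38 + 1 + 2 + 5 + 6 = 133

133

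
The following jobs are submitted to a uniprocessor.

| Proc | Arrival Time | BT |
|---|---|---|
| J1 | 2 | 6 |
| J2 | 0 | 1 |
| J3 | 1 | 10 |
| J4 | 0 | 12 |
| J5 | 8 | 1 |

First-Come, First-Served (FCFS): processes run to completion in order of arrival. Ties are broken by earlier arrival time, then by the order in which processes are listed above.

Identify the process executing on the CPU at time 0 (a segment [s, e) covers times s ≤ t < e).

J2

Schedule: | J2 0-1 | J4 1-13 | J3 13-23 | J1 23-29 | J5 29-30 |
Completion: J1=29  J2=1  J3=23  J4=13  J5=30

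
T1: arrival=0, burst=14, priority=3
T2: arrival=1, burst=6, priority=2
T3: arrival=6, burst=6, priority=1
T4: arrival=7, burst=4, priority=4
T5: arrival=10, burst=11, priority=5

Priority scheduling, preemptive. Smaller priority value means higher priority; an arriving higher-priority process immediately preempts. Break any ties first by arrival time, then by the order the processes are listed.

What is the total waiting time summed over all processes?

57

Timeline: | T1 0-1 | T2 1-6 | T3 6-12 | T2 12-13 | T1 13-26 | T4 26-30 | T5 30-41 |
Completion: T1=26  T2=13  T3=12  T4=30  T5=41
Turnaround (C−A): T1=26  T2=12  T3=6  T4=23  T5=31
Waiting = turnaround − burst: T1=12, T2=6, T3=0, T4=19, T5=20
Total waiting = 12 + 6 + 0 + 19 + 20 = 57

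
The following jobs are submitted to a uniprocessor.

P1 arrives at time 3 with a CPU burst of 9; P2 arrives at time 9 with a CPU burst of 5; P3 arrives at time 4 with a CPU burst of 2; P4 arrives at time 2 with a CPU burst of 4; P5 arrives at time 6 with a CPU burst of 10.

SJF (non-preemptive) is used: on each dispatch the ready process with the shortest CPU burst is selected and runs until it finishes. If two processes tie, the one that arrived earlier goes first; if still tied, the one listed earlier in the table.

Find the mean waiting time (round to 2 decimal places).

6.20

Schedule: | idle 0-2 | P4 2-6 | P3 6-8 | P1 8-17 | P2 17-22 | P5 22-32 |
Completion: P1=17  P2=22  P3=8  P4=6  P5=32
Turnaround (C−A): P1=14  P2=13  P3=4  P4=4  P5=26
Waiting times: P1=5, P2=8, P3=2, P4=0, P5=16
Average waiting = (5+8+2+0+16) / 5 = 31/5 = 6.20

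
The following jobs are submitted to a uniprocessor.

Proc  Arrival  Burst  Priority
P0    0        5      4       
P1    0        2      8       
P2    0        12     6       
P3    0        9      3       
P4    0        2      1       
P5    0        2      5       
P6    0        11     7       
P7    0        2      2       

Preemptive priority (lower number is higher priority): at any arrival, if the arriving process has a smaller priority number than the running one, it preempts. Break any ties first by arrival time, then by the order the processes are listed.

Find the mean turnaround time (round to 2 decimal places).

Schedule: | P4 0-2 | P7 2-4 | P3 4-13 | P0 13-18 | P5 18-20 | P2 20-32 | P6 32-43 | P1 43-45 |
Completion: P0=18  P1=45  P2=32  P3=13  P4=2  P5=20  P6=43  P7=4
Turnaround times: P0=18, P1=45, P2=32, P3=13, P4=2, P5=20, P6=43, P7=4
Average turnaround = (18+45+32+13+2+20+43+4) / 8 = 177/8 = 22.13

22.13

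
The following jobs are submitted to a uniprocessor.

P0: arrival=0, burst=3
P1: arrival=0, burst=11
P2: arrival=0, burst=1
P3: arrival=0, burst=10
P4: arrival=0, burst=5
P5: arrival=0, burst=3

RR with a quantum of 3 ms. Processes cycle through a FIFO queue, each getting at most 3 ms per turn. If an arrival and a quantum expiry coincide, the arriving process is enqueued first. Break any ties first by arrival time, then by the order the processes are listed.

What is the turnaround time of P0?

3

Gantt: | P0 0-3 | P1 3-6 | P2 6-7 | P3 7-10 | P4 10-13 | P5 13-16 | P1 16-19 | P3 19-22 | P4 22-24 | P1 24-27 | P3 27-30 | P1 30-32 | P3 32-33 |
Completion: P0=3  P1=32  P2=7  P3=33  P4=24  P5=16
Turnaround (C−A): P0=3  P1=32  P2=7  P3=33  P4=24  P5=16
Turnaround(P0) = completion − arrival = 3 − 0 = 3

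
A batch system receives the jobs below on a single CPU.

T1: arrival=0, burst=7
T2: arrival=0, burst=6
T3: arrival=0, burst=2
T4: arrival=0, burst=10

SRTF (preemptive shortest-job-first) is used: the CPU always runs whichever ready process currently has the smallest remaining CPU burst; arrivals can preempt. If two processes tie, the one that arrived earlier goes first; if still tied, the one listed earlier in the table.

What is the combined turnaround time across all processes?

50

Timeline: | T3 0-2 | T2 2-8 | T1 8-15 | T4 15-25 |
Completion: T1=15  T2=8  T3=2  T4=25
Turnaround = completion − arrival: T1=15, T2=8, T3=2, T4=25
Total turnaround = 15 + 8 + 2 + 25 = 50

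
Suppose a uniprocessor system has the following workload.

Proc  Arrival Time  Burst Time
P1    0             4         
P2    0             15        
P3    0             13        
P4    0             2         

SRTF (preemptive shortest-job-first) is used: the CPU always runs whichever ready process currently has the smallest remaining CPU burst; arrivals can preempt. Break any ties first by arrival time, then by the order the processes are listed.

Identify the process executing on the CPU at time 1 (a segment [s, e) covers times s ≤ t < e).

Schedule: | P4 0-2 | P1 2-6 | P3 6-19 | P2 19-34 |
Completion: P1=6  P2=34  P3=19  P4=2
Turnaround (C−A): P1=6  P2=34  P3=19  P4=2

P4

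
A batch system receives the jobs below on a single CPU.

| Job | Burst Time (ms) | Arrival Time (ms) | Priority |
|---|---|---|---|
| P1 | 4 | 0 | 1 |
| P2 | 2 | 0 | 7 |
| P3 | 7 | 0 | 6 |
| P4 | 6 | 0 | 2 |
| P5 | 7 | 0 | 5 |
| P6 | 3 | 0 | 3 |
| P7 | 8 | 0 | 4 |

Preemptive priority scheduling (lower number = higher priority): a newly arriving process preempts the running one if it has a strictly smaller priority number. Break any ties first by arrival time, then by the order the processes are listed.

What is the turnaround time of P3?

35

Schedule: | P1 0-4 | P4 4-10 | P6 10-13 | P7 13-21 | P5 21-28 | P3 28-35 | P2 35-37 |
Completion: P1=4  P2=37  P3=35  P4=10  P5=28  P6=13  P7=21
Turnaround (C−A): P1=4  P2=37  P3=35  P4=10  P5=28  P6=13  P7=21
Turnaround(P3) = completion − arrival = 35 − 0 = 35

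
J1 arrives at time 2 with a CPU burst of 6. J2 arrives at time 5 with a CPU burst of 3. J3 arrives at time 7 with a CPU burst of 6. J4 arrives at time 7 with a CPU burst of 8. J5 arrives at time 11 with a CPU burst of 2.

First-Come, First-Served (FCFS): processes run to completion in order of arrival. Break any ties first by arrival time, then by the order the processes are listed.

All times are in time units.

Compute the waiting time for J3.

Schedule: | idle 0-2 | J1 2-8 | J2 8-11 | J3 11-17 | J4 17-25 | J5 25-27 |
Completion: J1=8  J2=11  J3=17  J4=25  J5=27
Waiting(J3) = turnaround − burst = 10 − 6 = 4

4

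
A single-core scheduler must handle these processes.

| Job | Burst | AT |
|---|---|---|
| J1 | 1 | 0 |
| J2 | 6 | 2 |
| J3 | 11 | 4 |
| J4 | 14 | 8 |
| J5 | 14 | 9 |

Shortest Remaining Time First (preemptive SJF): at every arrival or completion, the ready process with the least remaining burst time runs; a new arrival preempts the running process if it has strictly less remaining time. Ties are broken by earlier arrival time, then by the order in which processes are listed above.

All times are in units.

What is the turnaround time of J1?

Schedule: | J1 0-1 | idle 1-2 | J2 2-8 | J3 8-19 | J4 19-33 | J5 33-47 |
Completion: J1=1  J2=8  J3=19  J4=33  J5=47
Turnaround(J1) = completion − arrival = 1 − 0 = 1

1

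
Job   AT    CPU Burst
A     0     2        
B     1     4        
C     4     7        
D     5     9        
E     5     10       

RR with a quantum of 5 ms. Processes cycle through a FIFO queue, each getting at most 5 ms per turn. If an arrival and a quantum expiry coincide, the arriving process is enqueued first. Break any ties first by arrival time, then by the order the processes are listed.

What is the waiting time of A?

Schedule: | A 0-2 | B 2-6 | C 6-11 | D 11-16 | E 16-21 | C 21-23 | D 23-27 | E 27-32 |
Completion: A=2  B=6  C=23  D=27  E=32
Turnaround (C−A): A=2  B=5  C=19  D=22  E=27
Waiting(A) = turnaround − burst = 2 − 2 = 0

0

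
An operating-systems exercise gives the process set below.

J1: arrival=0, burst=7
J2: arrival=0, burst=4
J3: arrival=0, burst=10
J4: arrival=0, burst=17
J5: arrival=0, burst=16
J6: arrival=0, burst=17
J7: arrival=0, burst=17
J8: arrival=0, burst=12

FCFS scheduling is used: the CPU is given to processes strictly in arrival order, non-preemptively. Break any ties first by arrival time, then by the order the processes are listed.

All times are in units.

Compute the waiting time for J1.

0

Schedule: | J1 0-7 | J2 7-11 | J3 11-21 | J4 21-38 | J5 38-54 | J6 54-71 | J7 71-88 | J8 88-100 |
Completion: J1=7  J2=11  J3=21  J4=38  J5=54  J6=71  J7=88  J8=100
Turnaround (C−A): J1=7  J2=11  J3=21  J4=38  J5=54  J6=71  J7=88  J8=100
Waiting(J1) = turnaround − burst = 7 − 7 = 0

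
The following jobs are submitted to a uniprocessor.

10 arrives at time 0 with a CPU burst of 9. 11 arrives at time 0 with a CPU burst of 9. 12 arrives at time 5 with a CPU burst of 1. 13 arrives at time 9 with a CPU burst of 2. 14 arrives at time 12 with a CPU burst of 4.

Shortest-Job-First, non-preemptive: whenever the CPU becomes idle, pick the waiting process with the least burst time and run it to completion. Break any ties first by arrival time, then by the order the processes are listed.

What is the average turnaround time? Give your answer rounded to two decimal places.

9.20

Gantt: | 10 0-9 | 12 9-10 | 13 10-12 | 14 12-16 | 11 16-25 |
Completion: 10=9  11=25  12=10  13=12  14=16
Turnaround (C−A): 10=9  11=25  12=5  13=3  14=4
Turnaround times: 10=9, 11=25, 12=5, 13=3, 14=4
Average turnaround = (9+25+5+3+4) / 5 = 46/5 = 9.20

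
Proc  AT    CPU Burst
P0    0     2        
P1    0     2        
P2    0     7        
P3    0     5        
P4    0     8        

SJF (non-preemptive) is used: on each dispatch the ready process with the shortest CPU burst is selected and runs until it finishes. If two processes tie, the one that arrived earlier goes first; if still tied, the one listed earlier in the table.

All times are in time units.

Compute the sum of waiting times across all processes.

Schedule: | P0 0-2 | P1 2-4 | P3 4-9 | P2 9-16 | P4 16-24 |
Completion: P0=2  P1=4  P2=16  P3=9  P4=24
Waiting = turnaround − burst: P0=0, P1=2, P2=9, P3=4, P4=16
Total waiting = 0 + 2 + 9 + 4 + 16 = 31

31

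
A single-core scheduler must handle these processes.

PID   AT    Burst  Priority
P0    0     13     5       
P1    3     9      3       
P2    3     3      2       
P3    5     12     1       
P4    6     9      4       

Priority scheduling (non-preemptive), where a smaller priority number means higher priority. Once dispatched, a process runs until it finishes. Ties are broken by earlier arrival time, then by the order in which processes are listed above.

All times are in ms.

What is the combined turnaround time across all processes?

132

Schedule: | P0 0-13 | P3 13-25 | P2 25-28 | P1 28-37 | P4 37-46 |
Completion: P0=13  P1=37  P2=28  P3=25  P4=46
Turnaround (C−A): P0=13  P1=34  P2=25  P3=20  P4=40
Turnaround = completion − arrival: P0=13, P1=34, P2=25, P3=20, P4=40
Total turnaround = 13 + 34 + 25 + 20 + 40 = 132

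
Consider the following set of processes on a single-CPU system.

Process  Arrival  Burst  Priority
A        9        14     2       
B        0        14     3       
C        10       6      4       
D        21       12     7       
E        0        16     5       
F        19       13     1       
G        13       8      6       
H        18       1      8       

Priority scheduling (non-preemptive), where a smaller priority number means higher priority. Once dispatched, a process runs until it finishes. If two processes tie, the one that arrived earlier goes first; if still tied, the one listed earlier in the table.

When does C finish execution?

Timeline: | B 0-14 | A 14-28 | F 28-41 | C 41-47 | E 47-63 | G 63-71 | D 71-83 | H 83-84 |
Completion: A=28  B=14  C=47  D=83  E=63  F=41  G=71  H=84

47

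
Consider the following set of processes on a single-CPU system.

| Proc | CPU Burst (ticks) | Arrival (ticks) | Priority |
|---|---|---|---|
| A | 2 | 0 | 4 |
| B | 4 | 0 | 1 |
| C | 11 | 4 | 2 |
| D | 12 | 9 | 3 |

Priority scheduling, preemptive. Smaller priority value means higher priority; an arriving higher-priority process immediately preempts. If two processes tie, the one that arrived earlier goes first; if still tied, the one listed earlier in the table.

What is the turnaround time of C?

11

Timeline: | B 0-4 | C 4-15 | D 15-27 | A 27-29 |
Completion: A=29  B=4  C=15  D=27
Turnaround (C−A): A=29  B=4  C=11  D=18
Turnaround(C) = completion − arrival = 15 − 4 = 11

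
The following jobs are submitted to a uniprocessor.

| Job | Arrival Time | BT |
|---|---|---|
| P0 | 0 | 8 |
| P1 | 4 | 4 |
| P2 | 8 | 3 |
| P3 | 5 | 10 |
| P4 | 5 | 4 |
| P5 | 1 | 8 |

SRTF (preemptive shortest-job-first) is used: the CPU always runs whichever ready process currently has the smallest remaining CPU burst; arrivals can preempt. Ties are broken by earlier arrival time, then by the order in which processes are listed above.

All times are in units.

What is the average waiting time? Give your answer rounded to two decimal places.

9.50

Timeline: | P0 0-8 | P2 8-11 | P1 11-15 | P4 15-19 | P5 19-27 | P3 27-37 |
Completion: P0=8  P1=15  P2=11  P3=37  P4=19  P5=27
Turnaround (C−A): P0=8  P1=11  P2=3  P3=32  P4=14  P5=26
Waiting times: P0=0, P1=7, P2=0, P3=22, P4=10, P5=18
Average waiting = (0+7+0+22+10+18) / 6 = 57/6 = 9.50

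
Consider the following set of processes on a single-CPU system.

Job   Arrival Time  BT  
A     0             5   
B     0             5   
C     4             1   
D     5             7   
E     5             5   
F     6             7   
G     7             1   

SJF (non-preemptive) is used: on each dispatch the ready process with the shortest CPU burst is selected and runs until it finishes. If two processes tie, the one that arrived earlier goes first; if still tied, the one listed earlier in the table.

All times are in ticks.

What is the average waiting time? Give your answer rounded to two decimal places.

Gantt: | A 0-5 | C 5-6 | B 6-11 | G 11-12 | E 12-17 | D 17-24 | F 24-31 |
Completion: A=5  B=11  C=6  D=24  E=17  F=31  G=12
Waiting times: A=0, B=6, C=1, D=12, E=7, F=18, G=4
Average waiting = (0+6+1+12+7+18+4) / 7 = 48/7 = 6.86

6.86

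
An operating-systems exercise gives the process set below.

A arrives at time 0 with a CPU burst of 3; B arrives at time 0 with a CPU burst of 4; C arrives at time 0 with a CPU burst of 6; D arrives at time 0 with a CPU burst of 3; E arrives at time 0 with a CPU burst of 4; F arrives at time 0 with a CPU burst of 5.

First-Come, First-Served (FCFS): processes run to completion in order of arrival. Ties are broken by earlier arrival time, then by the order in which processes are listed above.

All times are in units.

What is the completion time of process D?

16

Timeline: | A 0-3 | B 3-7 | C 7-13 | D 13-16 | E 16-20 | F 20-25 |
Completion: A=3  B=7  C=13  D=16  E=20  F=25
Turnaround (C−A): A=3  B=7  C=13  D=16  E=20  F=25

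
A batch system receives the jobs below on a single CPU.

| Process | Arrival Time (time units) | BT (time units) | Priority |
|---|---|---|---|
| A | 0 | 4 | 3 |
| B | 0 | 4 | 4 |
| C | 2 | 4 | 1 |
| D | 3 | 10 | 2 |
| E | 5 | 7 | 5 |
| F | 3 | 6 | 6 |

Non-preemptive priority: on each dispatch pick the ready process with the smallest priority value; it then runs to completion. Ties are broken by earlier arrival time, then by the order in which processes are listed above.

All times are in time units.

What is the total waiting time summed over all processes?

68

Schedule: | A 0-4 | C 4-8 | D 8-18 | B 18-22 | E 22-29 | F 29-35 |
Completion: A=4  B=22  C=8  D=18  E=29  F=35
Waiting = turnaround − burst: A=0, B=18, C=2, D=5, E=17, F=26
Total waiting = 0 + 18 + 2 + 5 + 17 + 26 = 68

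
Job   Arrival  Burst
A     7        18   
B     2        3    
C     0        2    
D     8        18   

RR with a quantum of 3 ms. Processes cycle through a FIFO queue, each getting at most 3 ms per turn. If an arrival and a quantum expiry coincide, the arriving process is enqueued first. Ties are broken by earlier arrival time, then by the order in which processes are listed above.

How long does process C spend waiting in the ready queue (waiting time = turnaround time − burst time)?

Timeline: | C 0-2 | B 2-5 | idle 5-7 | A 7-10 | D 10-13 | A 13-16 | D 16-19 | A 19-22 | D 22-25 | A 25-28 | D 28-31 | A 31-34 | D 34-37 | A 37-40 | D 40-43 |
Completion: A=40  B=5  C=2  D=43
Turnaround (C−A): A=33  B=3  C=2  D=35
Waiting(C) = turnaround − burst = 2 − 2 = 0

0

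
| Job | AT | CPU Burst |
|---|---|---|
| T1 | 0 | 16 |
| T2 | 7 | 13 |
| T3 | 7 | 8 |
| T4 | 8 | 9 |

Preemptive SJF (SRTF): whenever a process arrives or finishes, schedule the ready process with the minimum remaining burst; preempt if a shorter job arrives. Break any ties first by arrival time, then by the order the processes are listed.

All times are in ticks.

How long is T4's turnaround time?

25

Timeline: | T1 0-7 | T3 7-15 | T1 15-24 | T4 24-33 | T2 33-46 |
Completion: T1=24  T2=46  T3=15  T4=33
Turnaround(T4) = completion − arrival = 33 − 8 = 25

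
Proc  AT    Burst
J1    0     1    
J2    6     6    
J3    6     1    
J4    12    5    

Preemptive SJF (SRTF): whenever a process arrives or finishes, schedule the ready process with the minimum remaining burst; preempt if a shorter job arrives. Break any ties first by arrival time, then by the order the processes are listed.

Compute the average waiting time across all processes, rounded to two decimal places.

0.50

Timeline: | J1 0-1 | idle 1-6 | J3 6-7 | J2 7-13 | J4 13-18 |
Completion: J1=1  J2=13  J3=7  J4=18
Waiting times: J1=0, J2=1, J3=0, J4=1
Average waiting = (0+1+0+1) / 4 = 2/4 = 0.50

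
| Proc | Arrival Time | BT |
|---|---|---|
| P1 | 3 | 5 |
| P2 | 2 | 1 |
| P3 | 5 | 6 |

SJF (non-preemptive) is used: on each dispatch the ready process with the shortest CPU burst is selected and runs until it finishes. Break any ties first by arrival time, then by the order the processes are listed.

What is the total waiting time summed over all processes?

3

Schedule: | idle 0-2 | P2 2-3 | P1 3-8 | P3 8-14 |
Completion: P1=8  P2=3  P3=14
Turnaround (C−A): P1=5  P2=1  P3=9
Waiting = turnaround − burst: P1=0, P2=0, P3=3
Total waiting = 0 + 0 + 3 = 3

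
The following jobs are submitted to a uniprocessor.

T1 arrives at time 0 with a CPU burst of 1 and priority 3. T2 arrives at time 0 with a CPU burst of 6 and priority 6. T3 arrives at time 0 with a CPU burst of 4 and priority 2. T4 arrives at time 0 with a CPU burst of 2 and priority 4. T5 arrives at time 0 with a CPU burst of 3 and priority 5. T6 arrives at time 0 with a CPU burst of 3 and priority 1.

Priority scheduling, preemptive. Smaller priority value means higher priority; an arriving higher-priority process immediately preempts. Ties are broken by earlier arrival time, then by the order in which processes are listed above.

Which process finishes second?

T3

Timeline: | T6 0-3 | T3 3-7 | T1 7-8 | T4 8-10 | T5 10-13 | T2 13-19 |
Completion: T1=8  T2=19  T3=7  T4=10  T5=13  T6=3
Turnaround (C−A): T1=8  T2=19  T3=7  T4=10  T5=13  T6=3
Finish order: T6 → T3 → T1 → T4 → T5 → T2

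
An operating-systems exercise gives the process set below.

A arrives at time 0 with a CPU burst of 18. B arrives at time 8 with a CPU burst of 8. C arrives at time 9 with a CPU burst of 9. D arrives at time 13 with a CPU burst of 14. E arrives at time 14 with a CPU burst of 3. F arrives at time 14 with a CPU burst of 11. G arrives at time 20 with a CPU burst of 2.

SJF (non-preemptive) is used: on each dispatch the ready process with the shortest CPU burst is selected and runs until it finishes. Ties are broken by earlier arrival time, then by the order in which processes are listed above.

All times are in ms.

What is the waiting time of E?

4

Gantt: | A 0-18 | E 18-21 | G 21-23 | B 23-31 | C 31-40 | F 40-51 | D 51-65 |
Completion: A=18  B=31  C=40  D=65  E=21  F=51  G=23
Waiting(E) = turnaround − burst = 7 − 3 = 4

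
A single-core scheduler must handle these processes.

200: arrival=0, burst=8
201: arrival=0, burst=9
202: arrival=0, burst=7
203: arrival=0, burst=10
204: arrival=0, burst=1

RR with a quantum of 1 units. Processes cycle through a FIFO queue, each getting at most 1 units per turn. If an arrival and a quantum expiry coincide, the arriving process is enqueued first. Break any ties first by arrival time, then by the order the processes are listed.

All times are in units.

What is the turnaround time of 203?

Timeline: | 200 0-1 | 201 1-2 | 202 2-3 | 203 3-4 | 204 4-5 | 200 5-6 | 201 6-7 | 202 7-8 | 203 8-9 | 200 9-10 | 201 10-11 | 202 11-12 | 203 12-13 | 200 13-14 | 201 14-15 | 202 15-16 | 203 16-17 | 200 17-18 | 201 18-19 | 202 19-20 | 203 20-21 | 200 21-22 | 201 22-23 | 202 23-24 | 203 24-25 | 200 25-26 | 201 26-27 | 202 27-28 | 203 28-29 | 200 29-30 | 201 30-31 | 203 31-32 | 201 32-33 | 203 33-35 |
Completion: 200=30  201=33  202=28  203=35  204=5
Turnaround(203) = completion − arrival = 35 − 0 = 35

35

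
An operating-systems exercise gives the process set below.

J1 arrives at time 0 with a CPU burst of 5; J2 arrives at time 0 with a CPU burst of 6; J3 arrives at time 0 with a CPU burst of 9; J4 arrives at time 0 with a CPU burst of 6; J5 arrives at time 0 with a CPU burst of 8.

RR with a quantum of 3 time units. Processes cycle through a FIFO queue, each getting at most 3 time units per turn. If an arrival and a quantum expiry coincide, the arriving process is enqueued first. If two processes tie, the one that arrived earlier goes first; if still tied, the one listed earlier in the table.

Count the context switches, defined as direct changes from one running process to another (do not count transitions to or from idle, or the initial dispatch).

11

Timeline: | J1 0-3 | J2 3-6 | J3 6-9 | J4 9-12 | J5 12-15 | J1 15-17 | J2 17-20 | J3 20-23 | J4 23-26 | J5 26-29 | J3 29-32 | J5 32-34 |
Completion: J1=17  J2=20  J3=32  J4=26  J5=34
Turnaround (C−A): J1=17  J2=20  J3=32  J4=26  J5=34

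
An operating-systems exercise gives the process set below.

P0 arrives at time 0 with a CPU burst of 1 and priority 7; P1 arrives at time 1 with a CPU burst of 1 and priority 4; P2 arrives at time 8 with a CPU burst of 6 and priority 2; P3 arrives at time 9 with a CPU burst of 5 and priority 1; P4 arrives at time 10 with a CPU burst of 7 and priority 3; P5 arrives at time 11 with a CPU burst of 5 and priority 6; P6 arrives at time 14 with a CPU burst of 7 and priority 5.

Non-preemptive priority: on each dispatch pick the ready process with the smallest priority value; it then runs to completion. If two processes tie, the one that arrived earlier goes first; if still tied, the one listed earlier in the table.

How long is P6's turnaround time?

Timeline: | P0 0-1 | P1 1-2 | idle 2-8 | P2 8-14 | P3 14-19 | P4 19-26 | P6 26-33 | P5 33-38 |
Completion: P0=1  P1=2  P2=14  P3=19  P4=26  P5=38  P6=33
Turnaround (C−A): P0=1  P1=1  P2=6  P3=10  P4=16  P5=27  P6=19
Turnaround(P6) = completion − arrival = 33 − 14 = 19

19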